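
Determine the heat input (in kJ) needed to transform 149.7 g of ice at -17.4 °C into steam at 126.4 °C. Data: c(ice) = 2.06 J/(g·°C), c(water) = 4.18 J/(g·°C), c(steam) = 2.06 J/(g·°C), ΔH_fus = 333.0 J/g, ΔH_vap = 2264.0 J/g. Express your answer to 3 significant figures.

q = 465 kJ

q1 (heat ice -17.4→0.0 °C): 149.7 × 2.06 × 17.4 = 5366 J
q2 (melt at 0 °C): 149.7 × 333.0 = 49850 J
q3 (heat water 0.0→100.0 °C): 149.7 × 4.18 × 100.0 = 62575 J
q4 (vaporize at 100 °C): 149.7 × 2264.0 = 338921 J
q5 (heat steam 100.0→126.4 °C): 149.7 × 2.06 × 26.4 = 8141 J
Total: 5366 + 49850 + 62575 + 338921 + 8141 = 464853 J = 465 kJ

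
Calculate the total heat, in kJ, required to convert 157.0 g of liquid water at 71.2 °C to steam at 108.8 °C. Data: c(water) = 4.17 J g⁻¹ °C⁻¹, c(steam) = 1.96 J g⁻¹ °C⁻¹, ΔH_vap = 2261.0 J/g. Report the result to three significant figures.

q1 (heat water 71.2→100.0 °C): 157.0 × 4.17 × 28.8 = 18855 J
q2 (vaporize at 100 °C): 157.0 × 2261.0 = 354977 J
q3 (heat steam 100.0→108.8 °C): 157.0 × 1.96 × 8.8 = 2708 J
Total: 18855 + 354977 + 2708 = 376540 J = 377 kJ

q = 377 kJ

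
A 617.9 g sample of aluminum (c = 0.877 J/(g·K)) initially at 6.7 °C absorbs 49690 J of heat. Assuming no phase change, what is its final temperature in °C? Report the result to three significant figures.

T_f = 98.4 °C

ΔT = q / (m c) = 49690 / (617.9 × 0.877) = 91.70 °C
T_f = 6.7 + 91.70 = 98.40 °C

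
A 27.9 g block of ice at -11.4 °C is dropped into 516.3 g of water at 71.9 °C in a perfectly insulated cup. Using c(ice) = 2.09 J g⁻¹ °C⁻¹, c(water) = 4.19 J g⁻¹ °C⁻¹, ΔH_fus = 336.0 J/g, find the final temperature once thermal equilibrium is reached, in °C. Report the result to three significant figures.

T_f = 63.8 °C

Heat to bring ice to 0 °C and melt it: q₁ = 27.9×2.09×11.4 + 27.9×336.0 = 10039 J
Heat the water can supply cooling to 0 °C: 516.3×4.19×71.9 = 155541 J > q₁, so all ice melts.
Energy balance: 516.3×4.19×(71.9 − T) = 10039 + 27.9×4.19×(T − 0)
2163.297(71.9 − T) = 10039 + 116.901 T
155541 − 10039 = 2280.198 T
T = 145502 / 2280.198 = 63.81 °C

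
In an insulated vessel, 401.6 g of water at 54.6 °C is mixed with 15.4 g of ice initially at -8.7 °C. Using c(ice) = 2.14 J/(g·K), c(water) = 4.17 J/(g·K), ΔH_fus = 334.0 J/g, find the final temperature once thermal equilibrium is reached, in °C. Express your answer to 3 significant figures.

T_f = 49.5 °C

Heat to bring ice to 0 °C and melt it: q₁ = 15.4×2.14×8.7 + 15.4×334.0 = 5430.3 J
Heat the water can supply cooling to 0 °C: 401.6×4.17×54.6 = 91437.1 J > q₁, so all ice melts.
Energy balance: 401.6×4.17×(54.6 − T) = 5430.3 + 15.4×4.17×(T − 0)
1674.672(54.6 − T) = 5430.3 + 64.218 T
91437.1 − 5430.3 = 1738.890 T
T = 86006.8 / 1738.890 = 49.46 °C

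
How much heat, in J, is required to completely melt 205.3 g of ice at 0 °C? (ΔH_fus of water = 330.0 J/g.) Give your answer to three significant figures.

q = 67700 J

q = m × ΔH_fus = 205.3 × 330.0 = 67749 J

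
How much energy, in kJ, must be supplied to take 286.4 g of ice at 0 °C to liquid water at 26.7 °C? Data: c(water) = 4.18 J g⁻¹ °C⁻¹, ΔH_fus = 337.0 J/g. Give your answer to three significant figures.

q1 (melt at 0 °C): 286.4 × 337.0 = 96517 J
q2 (heat water 0.0→26.7 °C): 286.4 × 4.18 × 26.7 = 31964 J
Total: 96517 + 31964 = 128481 J = 128 kJ

q = 128 kJ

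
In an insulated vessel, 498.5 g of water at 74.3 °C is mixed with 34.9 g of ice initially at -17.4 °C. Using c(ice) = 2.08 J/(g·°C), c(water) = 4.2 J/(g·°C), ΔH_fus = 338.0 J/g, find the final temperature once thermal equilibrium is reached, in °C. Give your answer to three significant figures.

T_f = 63.6 °C

Heat to bring ice to 0 °C and melt it: q₁ = 34.9×2.08×17.4 + 34.9×338.0 = 13059 J
Heat the water can supply cooling to 0 °C: 498.5×4.2×74.3 = 155562 J > q₁, so all ice melts.
Energy balance: 498.5×4.2×(74.3 − T) = 13059 + 34.9×4.2×(T − 0)
2093.7(74.3 − T) = 13059 + 146.58 T
155562 − 13059 = 2240.28 T
T = 142503 / 2240.28 = 63.61 °C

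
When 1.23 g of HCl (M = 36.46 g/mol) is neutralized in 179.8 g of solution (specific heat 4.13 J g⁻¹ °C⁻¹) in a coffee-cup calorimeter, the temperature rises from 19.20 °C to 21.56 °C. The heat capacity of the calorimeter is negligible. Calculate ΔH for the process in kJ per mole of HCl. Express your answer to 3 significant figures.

|ΔT| = |21.56 − 19.20| = 2.36 °C
|q_surr| = (179.8 × 4.13) × 2.36 = 742.574 × 2.36 = 1752 J
n(HCl) = 1.23 / 36.46 = 0.03374 mol
Temperature rose, so q_rxn = −|q_surr| = -1.752 kJ
ΔH = q_rxn / n = -51.93 kJ/mol

ΔH = -51.9 kJ/mol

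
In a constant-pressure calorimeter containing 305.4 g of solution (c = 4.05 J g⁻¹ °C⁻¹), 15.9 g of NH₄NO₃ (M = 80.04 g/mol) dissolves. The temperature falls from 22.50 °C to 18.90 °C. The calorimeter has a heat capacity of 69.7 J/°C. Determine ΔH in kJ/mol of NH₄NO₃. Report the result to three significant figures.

ΔH = 23.7 kJ/mol

|ΔT| = |18.90 − 22.50| = 3.60 °C
|q_surr| = (305.4 × 4.05 + 69.7) × 3.60 = 1306.57 × 3.60 = 4704 J
n(NH₄NO₃) = 15.9 / 80.04 = 0.1987 mol
Temperature fell, so q_rxn = +|q_surr| = 4.704 kJ
ΔH = q_rxn / n = 23.67 kJ/mol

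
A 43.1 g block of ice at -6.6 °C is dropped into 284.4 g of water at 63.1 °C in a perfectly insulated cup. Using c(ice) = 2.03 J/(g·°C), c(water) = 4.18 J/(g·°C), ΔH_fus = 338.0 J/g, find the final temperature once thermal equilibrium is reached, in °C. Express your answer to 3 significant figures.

T_f = 43.7 °C

Heat to bring ice to 0 °C and melt it: q₁ = 43.1×2.03×6.6 + 43.1×338.0 = 15145 J
Heat the water can supply cooling to 0 °C: 284.4×4.18×63.1 = 75012.8 J > q₁, so all ice melts.
Energy balance: 284.4×4.18×(63.1 − T) = 15145 + 43.1×4.18×(T − 0)
1188.792(63.1 − T) = 15145 + 180.158 T
75012.8 − 15145 = 1368.950 T
T = 59867.8 / 1368.950 = 43.73 °C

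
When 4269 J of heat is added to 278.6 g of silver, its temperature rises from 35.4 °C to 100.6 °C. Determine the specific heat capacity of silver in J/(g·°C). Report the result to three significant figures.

c = q / (m ΔT) = 4269 / (278.6 × 65.2)
c = 4269 / 18164.72 = 0.235 J/(g·°C)

c = 0.235 J/(g·°C)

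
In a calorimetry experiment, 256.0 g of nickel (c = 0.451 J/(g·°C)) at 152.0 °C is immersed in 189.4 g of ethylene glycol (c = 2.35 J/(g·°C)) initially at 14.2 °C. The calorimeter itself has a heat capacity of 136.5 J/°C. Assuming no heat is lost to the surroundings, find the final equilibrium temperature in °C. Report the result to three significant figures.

Heat lost by nickel = heat gained by ethylene glycol + calorimeter.
(256.0)(0.451)(152.0 − T) = [(189.4)(2.35) + 136.5](T − 14.2)
115.456 (152.0 − T) = 581.59 (T − 14.2)
17549 − 115.456 T = 581.59 T − 8258.6
25807.6 = 697.046 T
T = 37.02 °C

T_f = 37.0 °C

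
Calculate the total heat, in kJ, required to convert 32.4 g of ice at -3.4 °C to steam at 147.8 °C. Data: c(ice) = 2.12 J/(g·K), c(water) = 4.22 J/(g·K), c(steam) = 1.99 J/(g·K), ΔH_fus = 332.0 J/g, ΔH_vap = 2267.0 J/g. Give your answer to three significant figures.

q = 101 kJ

q1 (heat ice -3.4→0.0 °C): 32.4 × 2.12 × 3.4 = 234 J
q2 (melt at 0 °C): 32.4 × 332.0 = 10757 J
q3 (heat water 0.0→100.0 °C): 32.4 × 4.22 × 100.0 = 13673 J
q4 (vaporize at 100 °C): 32.4 × 2267.0 = 73451 J
q5 (heat steam 100.0→147.8 °C): 32.4 × 1.99 × 47.8 = 3082 J
Total: 234 + 10757 + 13673 + 73451 + 3082 = 101197 J = 101 kJ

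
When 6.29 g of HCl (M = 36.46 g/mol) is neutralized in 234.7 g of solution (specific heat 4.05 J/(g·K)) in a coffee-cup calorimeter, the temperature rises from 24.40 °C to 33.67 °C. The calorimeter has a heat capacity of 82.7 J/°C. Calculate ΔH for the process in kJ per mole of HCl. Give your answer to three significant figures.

ΔH = -55.5 kJ/mol

|ΔT| = |33.67 − 24.40| = 9.27 °C
|q_surr| = (234.7 × 4.05 + 82.7) × 9.27 = 1033.235 × 9.27 = 9578 J
n(HCl) = 6.29 / 36.46 = 0.1725 mol
Temperature rose, so q_rxn = −|q_surr| = -9.578 kJ
ΔH = q_rxn / n = -55.52 kJ/mol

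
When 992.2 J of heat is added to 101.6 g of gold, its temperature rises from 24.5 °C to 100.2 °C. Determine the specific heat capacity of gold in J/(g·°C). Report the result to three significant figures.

c = 0.129 J/(g·°C)

c = q / (m ΔT) = 992.2 / (101.6 × 75.7)
c = 992.2 / 7691.12 = 0.129 J/(g·°C)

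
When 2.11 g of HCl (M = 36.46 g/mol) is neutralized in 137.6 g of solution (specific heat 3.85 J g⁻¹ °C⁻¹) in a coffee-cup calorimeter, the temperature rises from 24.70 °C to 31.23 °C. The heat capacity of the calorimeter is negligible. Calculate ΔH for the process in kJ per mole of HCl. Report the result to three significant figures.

|ΔT| = |31.23 − 24.70| = 6.53 °C
|q_surr| = (137.6 × 3.85) × 6.53 = 529.76 × 6.53 = 3459 J
n(HCl) = 2.11 / 36.46 = 0.05787 mol
Temperature rose, so q_rxn = −|q_surr| = -3.459 kJ
ΔH = q_rxn / n = -59.77 kJ/mol

ΔH = -59.8 kJ/mol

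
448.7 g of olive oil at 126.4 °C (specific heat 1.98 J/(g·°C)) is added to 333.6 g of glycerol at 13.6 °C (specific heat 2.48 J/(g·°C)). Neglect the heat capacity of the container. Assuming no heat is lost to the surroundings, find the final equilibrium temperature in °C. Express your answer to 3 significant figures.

Heat lost by olive oil = heat gained by glycerol.
(448.7)(1.98)(126.4 − T) = (333.6)(2.48)(T − 13.6)
888.426 (126.4 − T) = 827.328 (T − 13.6)
112300 − 888.426 T = 827.328 T − 11252
123552 = 1715.754 T
T = 72.01 °C

T_f = 72.0 °C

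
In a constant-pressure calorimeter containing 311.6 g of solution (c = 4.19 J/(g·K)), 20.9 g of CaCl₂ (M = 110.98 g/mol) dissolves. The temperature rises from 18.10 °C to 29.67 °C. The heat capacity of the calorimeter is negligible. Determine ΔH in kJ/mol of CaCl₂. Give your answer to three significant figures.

|ΔT| = |29.67 − 18.10| = 11.57 °C
|q_surr| = (311.6 × 4.19) × 11.57 = 1305.604 × 11.57 = 15110 J
n(CaCl₂) = 20.9 / 110.98 = 0.1883 mol
Temperature rose, so q_rxn = −|q_surr| = -15.11 kJ
ΔH = q_rxn / n = -80.24 kJ/mol

ΔH = -80.2 kJ/mol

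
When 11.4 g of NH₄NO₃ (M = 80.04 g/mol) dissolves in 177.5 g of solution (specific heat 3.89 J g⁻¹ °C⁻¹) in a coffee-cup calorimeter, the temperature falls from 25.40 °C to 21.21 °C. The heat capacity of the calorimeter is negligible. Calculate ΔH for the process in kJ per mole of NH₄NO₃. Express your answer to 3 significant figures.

ΔH = 20.3 kJ/mol

|ΔT| = |21.21 − 25.40| = 4.19 °C
|q_surr| = (177.5 × 3.89) × 4.19 = 690.475 × 4.19 = 2893 J
n(NH₄NO₃) = 11.4 / 80.04 = 0.1424 mol
Temperature fell, so q_rxn = +|q_surr| = 2.893 kJ
ΔH = q_rxn / n = 20.32 kJ/mol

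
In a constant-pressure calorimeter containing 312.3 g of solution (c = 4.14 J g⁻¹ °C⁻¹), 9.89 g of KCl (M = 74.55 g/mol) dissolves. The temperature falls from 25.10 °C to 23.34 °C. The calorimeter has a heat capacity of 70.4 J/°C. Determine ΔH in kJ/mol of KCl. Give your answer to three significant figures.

ΔH = 18.1 kJ/mol

|ΔT| = |23.34 − 25.10| = 1.76 °C
|q_surr| = (312.3 × 4.14 + 70.4) × 1.76 = 1363.322 × 1.76 = 2399 J
n(KCl) = 9.89 / 74.55 = 0.1327 mol
Temperature fell, so q_rxn = +|q_surr| = 2.399 kJ
ΔH = q_rxn / n = 18.08 kJ/mol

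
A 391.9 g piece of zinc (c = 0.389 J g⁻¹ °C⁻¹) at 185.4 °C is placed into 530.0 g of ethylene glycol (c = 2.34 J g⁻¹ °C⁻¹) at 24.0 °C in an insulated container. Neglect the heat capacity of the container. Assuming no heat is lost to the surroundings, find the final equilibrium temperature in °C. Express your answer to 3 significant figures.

T_f = 41.7 °C

Heat lost by zinc = heat gained by ethylene glycol.
(391.9)(0.389)(185.4 − T) = (530.0)(2.34)(T − 24.0)
152.4491 (185.4 − T) = 1240.2 (T − 24.0)
28264 − 152.4491 T = 1240.2 T − 29765
58029 = 1392.6491 T
T = 41.67 °C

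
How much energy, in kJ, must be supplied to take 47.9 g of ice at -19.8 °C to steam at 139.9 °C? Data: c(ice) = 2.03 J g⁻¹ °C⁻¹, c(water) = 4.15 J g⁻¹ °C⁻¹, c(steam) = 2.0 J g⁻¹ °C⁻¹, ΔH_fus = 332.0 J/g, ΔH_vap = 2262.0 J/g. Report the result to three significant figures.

q1 (heat ice -19.8→0.0 °C): 47.9 × 2.03 × 19.8 = 1925 J
q2 (melt at 0 °C): 47.9 × 332.0 = 15903 J
q3 (heat water 0.0→100.0 °C): 47.9 × 4.15 × 100.0 = 19879 J
q4 (vaporize at 100 °C): 47.9 × 2262.0 = 108350 J
q5 (heat steam 100.0→139.9 °C): 47.9 × 2.0 × 39.9 = 3822 J
Total: 1925 + 15903 + 19879 + 108350 + 3822 = 149879 J = 150 kJ

q = 150 kJ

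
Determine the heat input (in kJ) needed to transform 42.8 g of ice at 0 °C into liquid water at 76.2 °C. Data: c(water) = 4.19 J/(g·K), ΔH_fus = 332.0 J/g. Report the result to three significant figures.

q1 (melt at 0 °C): 42.8 × 332.0 = 14210 J
q2 (heat water 0.0→76.2 °C): 42.8 × 4.19 × 76.2 = 13665 J
Total: 14210 + 13665 = 27875 J = 27.9 kJ

q = 27.9 kJ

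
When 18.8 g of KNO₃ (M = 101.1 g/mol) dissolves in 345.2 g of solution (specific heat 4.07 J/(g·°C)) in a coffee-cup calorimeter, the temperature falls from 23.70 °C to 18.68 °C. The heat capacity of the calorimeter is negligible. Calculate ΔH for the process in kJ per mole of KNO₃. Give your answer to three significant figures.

|ΔT| = |18.68 − 23.70| = 5.02 °C
|q_surr| = (345.2 × 4.07) × 5.02 = 1404.964 × 5.02 = 7053 J
n(KNO₃) = 18.8 / 101.1 = 0.1860 mol
Temperature fell, so q_rxn = +|q_surr| = 7.053 kJ
ΔH = q_rxn / n = 37.92 kJ/mol

ΔH = 37.9 kJ/mol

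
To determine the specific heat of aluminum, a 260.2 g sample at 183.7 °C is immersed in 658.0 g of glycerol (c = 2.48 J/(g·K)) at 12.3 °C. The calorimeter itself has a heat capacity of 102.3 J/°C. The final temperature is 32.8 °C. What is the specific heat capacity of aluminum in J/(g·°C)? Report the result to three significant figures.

q_gained = (658.0 × 2.48 + 102.3) × (32.8 − 12.3) = 35550 J
q_lost = 260.2 × c × (183.7 − 32.8) = 39264.18 c
Set equal: c = 35550 / 39264.18 = 0.905 J/(g·°C)

c = 0.905 J/(g·°C)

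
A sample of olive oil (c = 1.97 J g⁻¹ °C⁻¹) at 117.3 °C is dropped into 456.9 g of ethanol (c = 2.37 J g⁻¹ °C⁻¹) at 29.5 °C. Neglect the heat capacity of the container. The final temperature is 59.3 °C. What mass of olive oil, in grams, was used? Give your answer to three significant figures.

m = 282 g

q_gained = (456.9 × 2.37) × (59.3 − 29.5) = 32270 J
q_lost = m × 1.97 × (117.3 − 59.3) = 114.26 m
m = 32270 / 114.26 = 282 g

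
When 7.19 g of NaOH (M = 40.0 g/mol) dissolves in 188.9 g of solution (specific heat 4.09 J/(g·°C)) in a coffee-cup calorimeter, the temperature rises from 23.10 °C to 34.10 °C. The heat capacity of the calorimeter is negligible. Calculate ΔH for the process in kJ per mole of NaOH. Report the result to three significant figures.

|ΔT| = |34.10 − 23.10| = 11.00 °C
|q_surr| = (188.9 × 4.09) × 11.00 = 772.601 × 11.00 = 8499 J
n(NaOH) = 7.19 / 40.0 = 0.1798 mol
Temperature rose, so q_rxn = −|q_surr| = -8.499 kJ
ΔH = q_rxn / n = -47.27 kJ/mol

ΔH = -47.3 kJ/mol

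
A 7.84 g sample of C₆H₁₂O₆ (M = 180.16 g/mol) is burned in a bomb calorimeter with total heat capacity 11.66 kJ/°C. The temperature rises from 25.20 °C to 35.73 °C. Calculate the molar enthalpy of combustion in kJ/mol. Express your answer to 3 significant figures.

ΔH = -2820 kJ/mol

ΔT = 35.73 − 25.20 = 10.53 °C
q_cal = C_cal × ΔT = 11.66 × 10.53 = 122.7798 kJ
n = 7.84 / 180.16 = 0.04352 mol
q_rxn = −q_cal = -122.7798 kJ
ΔH = -122.7798 / 0.04352 = -2821 kJ/mol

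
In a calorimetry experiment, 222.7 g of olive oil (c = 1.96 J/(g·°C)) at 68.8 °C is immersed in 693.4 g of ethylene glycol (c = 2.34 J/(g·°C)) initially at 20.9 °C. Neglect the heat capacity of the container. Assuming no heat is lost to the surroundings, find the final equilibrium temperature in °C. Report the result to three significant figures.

Heat lost by olive oil = heat gained by ethylene glycol.
(222.7)(1.96)(68.8 − T) = (693.4)(2.34)(T − 20.9)
436.492 (68.8 − T) = 1622.556 (T − 20.9)
30031 − 436.492 T = 1622.556 T − 33911
63942 = 2059.048 T
T = 31.05 °C

T_f = 31.1 °C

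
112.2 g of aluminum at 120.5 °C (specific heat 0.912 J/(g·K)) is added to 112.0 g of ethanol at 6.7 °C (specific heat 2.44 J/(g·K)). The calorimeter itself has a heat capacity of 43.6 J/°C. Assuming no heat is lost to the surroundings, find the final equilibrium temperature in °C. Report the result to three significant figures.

Heat lost by aluminum = heat gained by ethanol + calorimeter.
(112.2)(0.912)(120.5 − T) = [(112.0)(2.44) + 43.6](T − 6.7)
102.3264 (120.5 − T) = 316.88 (T − 6.7)
12330 − 102.3264 T = 316.88 T − 2123.1
14453.1 = 419.2064 T
T = 34.48 °C

T_f = 34.5 °C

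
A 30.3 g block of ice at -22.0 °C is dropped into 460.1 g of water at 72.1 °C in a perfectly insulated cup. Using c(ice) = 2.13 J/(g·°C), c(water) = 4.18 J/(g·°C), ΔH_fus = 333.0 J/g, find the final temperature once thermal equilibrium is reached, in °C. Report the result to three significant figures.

Heat to bring ice to 0 °C and melt it: q₁ = 30.3×2.13×22.0 + 30.3×333.0 = 11510 J
Heat the water can supply cooling to 0 °C: 460.1×4.18×72.1 = 138664 J > q₁, so all ice melts.
Energy balance: 460.1×4.18×(72.1 − T) = 11510 + 30.3×4.18×(T − 0)
1923.218(72.1 − T) = 11510 + 126.654 T
138664 − 11510 = 2049.872 T
T = 127154 / 2049.872 = 62.03 °C

T_f = 62.0 °C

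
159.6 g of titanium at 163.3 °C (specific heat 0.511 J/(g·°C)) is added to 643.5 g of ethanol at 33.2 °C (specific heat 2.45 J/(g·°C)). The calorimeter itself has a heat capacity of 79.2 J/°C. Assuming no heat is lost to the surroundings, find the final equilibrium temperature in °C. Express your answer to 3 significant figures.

Heat lost by titanium = heat gained by ethanol + calorimeter.
(159.6)(0.511)(163.3 − T) = [(643.5)(2.45) + 79.2](T − 33.2)
81.5556 (163.3 − T) = 1655.775 (T − 33.2)
13318 − 81.5556 T = 1655.775 T − 54972
68290 = 1737.3306 T
T = 39.31 °C

T_f = 39.3 °C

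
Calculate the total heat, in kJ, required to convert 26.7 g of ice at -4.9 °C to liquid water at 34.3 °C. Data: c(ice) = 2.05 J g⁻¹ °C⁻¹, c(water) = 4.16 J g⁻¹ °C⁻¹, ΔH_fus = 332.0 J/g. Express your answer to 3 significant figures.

q1 (heat ice -4.9→0.0 °C): 26.7 × 2.05 × 4.9 = 268 J
q2 (melt at 0 °C): 26.7 × 332.0 = 8864 J
q3 (heat water 0.0→34.3 °C): 26.7 × 4.16 × 34.3 = 3810 J
Total: 268 + 8864 + 3810 = 12942 J = 12.9 kJ

q = 12.9 kJ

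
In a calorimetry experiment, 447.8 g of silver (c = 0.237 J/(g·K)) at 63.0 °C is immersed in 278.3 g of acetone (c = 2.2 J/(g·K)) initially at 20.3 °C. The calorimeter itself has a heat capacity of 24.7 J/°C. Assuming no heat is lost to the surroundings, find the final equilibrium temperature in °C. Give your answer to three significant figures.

Heat lost by silver = heat gained by acetone + calorimeter.
(447.8)(0.237)(63.0 − T) = [(278.3)(2.2) + 24.7](T − 20.3)
106.1286 (63.0 − T) = 636.96 (T − 20.3)
6686.1 − 106.1286 T = 636.96 T − 12930
19616.1 = 743.0886 T
T = 26.40 °C

T_f = 26.4 °C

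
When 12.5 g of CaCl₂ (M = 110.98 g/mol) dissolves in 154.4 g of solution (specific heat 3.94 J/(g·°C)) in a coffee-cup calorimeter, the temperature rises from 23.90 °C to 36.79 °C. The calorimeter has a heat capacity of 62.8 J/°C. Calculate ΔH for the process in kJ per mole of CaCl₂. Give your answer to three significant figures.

|ΔT| = |36.79 − 23.90| = 12.89 °C
|q_surr| = (154.4 × 3.94 + 62.8) × 12.89 = 671.136 × 12.89 = 8651 J
n(CaCl₂) = 12.5 / 110.98 = 0.1126 mol
Temperature rose, so q_rxn = −|q_surr| = -8.651 kJ
ΔH = q_rxn / n = -76.83 kJ/mol

ΔH = -76.8 kJ/mol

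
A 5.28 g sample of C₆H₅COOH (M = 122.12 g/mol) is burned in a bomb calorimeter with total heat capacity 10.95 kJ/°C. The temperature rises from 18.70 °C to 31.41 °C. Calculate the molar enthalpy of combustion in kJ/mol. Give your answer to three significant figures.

ΔH = -3220 kJ/mol

ΔT = 31.41 − 18.70 = 12.71 °C
q_cal = C_cal × ΔT = 10.95 × 12.71 = 139.1745 kJ
n = 5.28 / 122.12 = 0.04324 mol
q_rxn = −q_cal = -139.1745 kJ
ΔH = -139.1745 / 0.04324 = -3219 kJ/mol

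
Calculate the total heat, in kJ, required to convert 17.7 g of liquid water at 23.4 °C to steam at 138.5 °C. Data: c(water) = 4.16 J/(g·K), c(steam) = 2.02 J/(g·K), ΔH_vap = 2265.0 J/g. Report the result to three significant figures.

q1 (heat water 23.4→100.0 °C): 17.7 × 4.16 × 76.6 = 5640 J
q2 (vaporize at 100 °C): 17.7 × 2265.0 = 40091 J
q3 (heat steam 100.0→138.5 °C): 17.7 × 2.02 × 38.5 = 1377 J
Total: 5640 + 40091 + 1377 = 47108 J = 47.1 kJ

q = 47.1 kJ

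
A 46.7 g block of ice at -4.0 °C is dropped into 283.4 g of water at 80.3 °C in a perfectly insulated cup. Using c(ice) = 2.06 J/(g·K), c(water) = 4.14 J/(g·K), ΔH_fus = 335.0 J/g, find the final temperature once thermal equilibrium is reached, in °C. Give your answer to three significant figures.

T_f = 57.2 °C

Heat to bring ice to 0 °C and melt it: q₁ = 46.7×2.06×4.0 + 46.7×335.0 = 16029 J
Heat the water can supply cooling to 0 °C: 283.4×4.14×80.3 = 94214.1 J > q₁, so all ice melts.
Energy balance: 283.4×4.14×(80.3 − T) = 16029 + 46.7×4.14×(T − 0)
1173.276(80.3 − T) = 16029 + 193.338 T
94214.1 − 16029 = 1366.614 T
T = 78185.1 / 1366.614 = 57.21 °C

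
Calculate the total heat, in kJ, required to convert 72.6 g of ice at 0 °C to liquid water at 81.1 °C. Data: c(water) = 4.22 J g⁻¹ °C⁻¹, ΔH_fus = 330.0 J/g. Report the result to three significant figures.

q1 (melt at 0 °C): 72.6 × 330.0 = 23958 J
q2 (heat water 0.0→81.1 °C): 72.6 × 4.22 × 81.1 = 24847 J
Total: 23958 + 24847 = 48805 J = 48.8 kJ

q = 48.8 kJ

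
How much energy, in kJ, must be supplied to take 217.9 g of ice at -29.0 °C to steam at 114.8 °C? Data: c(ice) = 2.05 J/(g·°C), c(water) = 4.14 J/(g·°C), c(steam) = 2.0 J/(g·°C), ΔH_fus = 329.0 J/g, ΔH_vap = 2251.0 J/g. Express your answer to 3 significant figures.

q = 672 kJ

q1 (heat ice -29.0→0.0 °C): 217.9 × 2.05 × 29.0 = 12954 J
q2 (melt at 0 °C): 217.9 × 329.0 = 71689 J
q3 (heat water 0.0→100.0 °C): 217.9 × 4.14 × 100.0 = 90211 J
q4 (vaporize at 100 °C): 217.9 × 2251.0 = 490493 J
q5 (heat steam 100.0→114.8 °C): 217.9 × 2.0 × 14.8 = 6450 J
Total: 12954 + 71689 + 90211 + 490493 + 6450 = 671797 J = 672 kJ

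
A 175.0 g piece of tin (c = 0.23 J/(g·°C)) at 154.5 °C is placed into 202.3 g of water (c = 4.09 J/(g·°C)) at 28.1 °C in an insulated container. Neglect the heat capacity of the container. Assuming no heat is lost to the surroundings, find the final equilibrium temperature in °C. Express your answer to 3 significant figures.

T_f = 34.0 °C

Heat lost by tin = heat gained by water.
(175.0)(0.23)(154.5 − T) = (202.3)(4.09)(T − 28.1)
40.25 (154.5 − T) = 827.407 (T − 28.1)
6218.6 − 40.25 T = 827.407 T − 23250
29468.6 = 867.657 T
T = 33.96 °C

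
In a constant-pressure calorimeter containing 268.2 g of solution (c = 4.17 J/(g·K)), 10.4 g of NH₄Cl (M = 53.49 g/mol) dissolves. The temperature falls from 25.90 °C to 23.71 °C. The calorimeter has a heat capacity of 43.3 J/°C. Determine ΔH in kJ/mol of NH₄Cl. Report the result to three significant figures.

ΔH = 13.1 kJ/mol

|ΔT| = |23.71 − 25.90| = 2.19 °C
|q_surr| = (268.2 × 4.17 + 43.3) × 2.19 = 1161.694 × 2.19 = 2544 J
n(NH₄Cl) = 10.4 / 53.49 = 0.1944 mol
Temperature fell, so q_rxn = +|q_surr| = 2.544 kJ
ΔH = q_rxn / n = 13.09 kJ/mol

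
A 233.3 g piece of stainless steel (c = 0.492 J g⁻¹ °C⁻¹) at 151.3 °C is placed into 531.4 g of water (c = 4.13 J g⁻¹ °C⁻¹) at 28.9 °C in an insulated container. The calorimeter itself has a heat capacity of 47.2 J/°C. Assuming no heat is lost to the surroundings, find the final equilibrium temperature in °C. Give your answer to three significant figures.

T_f = 34.9 °C

Heat lost by stainless steel = heat gained by water + calorimeter.
(233.3)(0.492)(151.3 − T) = [(531.4)(4.13) + 47.2](T − 28.9)
114.7836 (151.3 − T) = 2241.882 (T − 28.9)
17367 − 114.7836 T = 2241.882 T − 64790
82157 = 2356.6656 T
T = 34.86 °C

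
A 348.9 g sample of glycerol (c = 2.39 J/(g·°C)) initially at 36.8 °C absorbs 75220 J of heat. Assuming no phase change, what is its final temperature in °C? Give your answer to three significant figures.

T_f = 127 °C

ΔT = q / (m c) = 75220 / (348.9 × 2.39) = 90.21 °C
T_f = 36.8 + 90.21 = 127.01 °C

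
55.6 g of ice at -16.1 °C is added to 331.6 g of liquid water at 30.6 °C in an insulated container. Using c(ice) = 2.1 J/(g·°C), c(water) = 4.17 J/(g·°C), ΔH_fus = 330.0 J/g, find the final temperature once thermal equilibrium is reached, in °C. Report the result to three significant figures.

T_f = 13.7 °C

Heat to bring ice to 0 °C and melt it: q₁ = 55.6×2.1×16.1 + 55.6×330.0 = 20228 J
Heat the water can supply cooling to 0 °C: 331.6×4.17×30.6 = 42312.8 J > q₁, so all ice melts.
Energy balance: 331.6×4.17×(30.6 − T) = 20228 + 55.6×4.17×(T − 0)
1382.772(30.6 − T) = 20228 + 231.852 T
42312.8 − 20228 = 1614.624 T
T = 22084.8 / 1614.624 = 13.68 °C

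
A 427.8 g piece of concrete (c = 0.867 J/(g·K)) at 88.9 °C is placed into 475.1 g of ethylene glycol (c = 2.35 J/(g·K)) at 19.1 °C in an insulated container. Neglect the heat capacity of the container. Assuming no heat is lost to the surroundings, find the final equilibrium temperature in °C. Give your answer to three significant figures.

T_f = 36.5 °C

Heat lost by concrete = heat gained by ethylene glycol.
(427.8)(0.867)(88.9 − T) = (475.1)(2.35)(T − 19.1)
370.9026 (88.9 − T) = 1116.485 (T − 19.1)
32973 − 370.9026 T = 1116.485 T − 21325
54298 = 1487.3876 T
T = 36.51 °C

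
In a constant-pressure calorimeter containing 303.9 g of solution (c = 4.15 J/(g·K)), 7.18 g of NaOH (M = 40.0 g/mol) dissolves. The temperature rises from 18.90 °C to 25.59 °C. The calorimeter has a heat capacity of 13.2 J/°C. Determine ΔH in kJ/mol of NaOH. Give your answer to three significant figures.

ΔH = -47.5 kJ/mol

|ΔT| = |25.59 − 18.90| = 6.69 °C
|q_surr| = (303.9 × 4.15 + 13.2) × 6.69 = 1274.385 × 6.69 = 8526 J
n(NaOH) = 7.18 / 40.0 = 0.1795 mol
Temperature rose, so q_rxn = −|q_surr| = -8.526 kJ
ΔH = q_rxn / n = -47.50 kJ/mol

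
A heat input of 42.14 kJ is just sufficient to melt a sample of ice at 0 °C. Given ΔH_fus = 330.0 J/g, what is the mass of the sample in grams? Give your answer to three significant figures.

m = q / ΔH_fus = 42140 J / 330.0 J/g = 128 g

m = 128 g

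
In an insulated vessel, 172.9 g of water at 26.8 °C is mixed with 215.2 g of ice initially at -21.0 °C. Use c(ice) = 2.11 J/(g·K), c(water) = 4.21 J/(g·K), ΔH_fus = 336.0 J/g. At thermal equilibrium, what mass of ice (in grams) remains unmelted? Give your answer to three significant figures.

Heat to warm all ice to 0 °C: 215.2×2.11×21.0 = 9535.5 J
Heat released by water cooling to 0 °C: 172.9×4.21×26.8 = 19508 J
19508 J < 9535.5 + 215.2×336.0 = 81842.7 J, so not all ice melts; final T = 0 °C.
Heat left for melting: 19508 − 9535.5 = 9972.5 J
Mass melted = 9972.5 / 336.0 = 29.68 g
Ice remaining = 215.2 − 29.68 = 185.52 g

m_ice remaining = 186 g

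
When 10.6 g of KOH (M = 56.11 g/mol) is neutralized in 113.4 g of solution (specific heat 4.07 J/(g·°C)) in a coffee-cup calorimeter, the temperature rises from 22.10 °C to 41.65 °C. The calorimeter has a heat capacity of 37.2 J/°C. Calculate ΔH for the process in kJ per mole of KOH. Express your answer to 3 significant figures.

ΔH = -51.6 kJ/mol

|ΔT| = |41.65 − 22.10| = 19.55 °C
|q_surr| = (113.4 × 4.07 + 37.2) × 19.55 = 498.738 × 19.55 = 9750 J
n(KOH) = 10.6 / 56.11 = 0.1889 mol
Temperature rose, so q_rxn = −|q_surr| = -9.750 kJ
ΔH = q_rxn / n = -51.61 kJ/mol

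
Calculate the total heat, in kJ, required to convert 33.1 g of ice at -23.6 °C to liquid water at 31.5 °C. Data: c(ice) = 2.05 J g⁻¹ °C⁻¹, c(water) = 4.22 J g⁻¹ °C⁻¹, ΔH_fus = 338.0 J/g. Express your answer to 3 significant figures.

q1 (heat ice -23.6→0.0 °C): 33.1 × 2.05 × 23.6 = 1601 J
q2 (melt at 0 °C): 33.1 × 338.0 = 11188 J
q3 (heat water 0.0→31.5 °C): 33.1 × 4.22 × 31.5 = 4400 J
Total: 1601 + 11188 + 4400 = 17189 J = 17.2 kJ

q = 17.2 kJ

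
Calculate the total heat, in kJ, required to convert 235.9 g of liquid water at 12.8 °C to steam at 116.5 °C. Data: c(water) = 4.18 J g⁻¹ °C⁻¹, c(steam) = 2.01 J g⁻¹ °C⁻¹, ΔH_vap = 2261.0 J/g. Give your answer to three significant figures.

q1 (heat water 12.8→100.0 °C): 235.9 × 4.18 × 87.2 = 85985 J
q2 (vaporize at 100 °C): 235.9 × 2261.0 = 533370 J
q3 (heat steam 100.0→116.5 °C): 235.9 × 2.01 × 16.5 = 7824 J
Total: 85985 + 533370 + 7824 = 627179 J = 627 kJ

q = 627 kJ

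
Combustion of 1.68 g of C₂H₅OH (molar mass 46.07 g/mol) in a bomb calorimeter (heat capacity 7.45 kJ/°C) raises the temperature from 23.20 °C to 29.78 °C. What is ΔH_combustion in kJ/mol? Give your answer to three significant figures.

ΔT = 29.78 − 23.20 = 6.58 °C
q_cal = C_cal × ΔT = 7.45 × 6.58 = 49.021 kJ
n = 1.68 / 46.07 = 0.03647 mol
q_rxn = −q_cal = -49.021 kJ
ΔH = -49.021 / 0.03647 = -1344 kJ/mol

ΔH = -1340 kJ/mol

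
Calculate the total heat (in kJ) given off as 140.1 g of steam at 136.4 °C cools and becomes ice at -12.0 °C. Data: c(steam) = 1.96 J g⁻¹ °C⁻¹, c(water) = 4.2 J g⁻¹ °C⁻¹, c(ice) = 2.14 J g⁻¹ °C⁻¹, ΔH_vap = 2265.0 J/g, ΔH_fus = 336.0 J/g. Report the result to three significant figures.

q = 437 kJ

q1 (cool steam 136.4→100 °C): 140.1 × 1.96 × 36.4 = 9995 J
q2 (condense at 100 °C): 140.1 × 2265.0 = 317327 J
q3 (cool water 100→0 °C): 140.1 × 4.2 × 100.0 = 58842 J
q4 (freeze at 0 °C): 140.1 × 336.0 = 47074 J
q5 (cool ice 0→-12.0 °C): 140.1 × 2.14 × 12.0 = 3598 J
Total: 9995 + 317327 + 58842 + 47074 + 3598 = 436836 J = 437 kJ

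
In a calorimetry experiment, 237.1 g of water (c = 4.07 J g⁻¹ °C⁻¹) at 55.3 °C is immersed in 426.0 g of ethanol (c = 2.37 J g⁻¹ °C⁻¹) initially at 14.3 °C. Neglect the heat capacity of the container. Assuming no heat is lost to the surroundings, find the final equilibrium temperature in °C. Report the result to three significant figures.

T_f = 34.3 °C

Heat lost by water = heat gained by ethanol.
(237.1)(4.07)(55.3 − T) = (426.0)(2.37)(T − 14.3)
964.997 (55.3 − T) = 1009.62 (T − 14.3)
53364 − 964.997 T = 1009.62 T − 14438
67802 = 1974.617 T
T = 34.34 °C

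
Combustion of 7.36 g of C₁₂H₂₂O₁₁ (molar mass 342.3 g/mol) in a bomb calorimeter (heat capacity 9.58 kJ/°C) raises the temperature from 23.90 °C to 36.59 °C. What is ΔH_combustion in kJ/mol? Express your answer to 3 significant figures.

ΔT = 36.59 − 23.90 = 12.69 °C
q_cal = C_cal × ΔT = 9.58 × 12.69 = 121.5702 kJ
n = 7.36 / 342.3 = 0.02150 mol
q_rxn = −q_cal = -121.5702 kJ
ΔH = -121.5702 / 0.02150 = -5654 kJ/mol

ΔH = -5650 kJ/mol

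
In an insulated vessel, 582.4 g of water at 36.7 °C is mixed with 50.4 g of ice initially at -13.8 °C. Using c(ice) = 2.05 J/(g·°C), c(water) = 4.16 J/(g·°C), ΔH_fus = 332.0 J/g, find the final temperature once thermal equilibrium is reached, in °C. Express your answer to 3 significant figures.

Heat to bring ice to 0 °C and melt it: q₁ = 50.4×2.05×13.8 + 50.4×332.0 = 18159 J
Heat the water can supply cooling to 0 °C: 582.4×4.16×36.7 = 88916.2 J > q₁, so all ice melts.
Energy balance: 582.4×4.16×(36.7 − T) = 18159 + 50.4×4.16×(T − 0)
2422.784(36.7 − T) = 18159 + 209.664 T
88916.2 − 18159 = 2632.448 T
T = 70757.2 / 2632.448 = 26.88 °C

T_f = 26.9 °C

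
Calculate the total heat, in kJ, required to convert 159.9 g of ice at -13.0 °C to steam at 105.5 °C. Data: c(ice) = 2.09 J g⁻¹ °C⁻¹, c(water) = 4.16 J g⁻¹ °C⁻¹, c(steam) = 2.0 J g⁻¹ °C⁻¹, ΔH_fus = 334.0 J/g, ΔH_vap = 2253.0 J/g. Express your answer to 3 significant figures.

q = 486 kJ

q1 (heat ice -13.0→0.0 °C): 159.9 × 2.09 × 13.0 = 4344 J
q2 (melt at 0 °C): 159.9 × 334.0 = 53407 J
q3 (heat water 0.0→100.0 °C): 159.9 × 4.16 × 100.0 = 66518 J
q4 (vaporize at 100 °C): 159.9 × 2253.0 = 360255 J
q5 (heat steam 100.0→105.5 °C): 159.9 × 2.0 × 5.5 = 1759 J
Total: 4344 + 53407 + 66518 + 360255 + 1759 = 486283 J = 486 kJ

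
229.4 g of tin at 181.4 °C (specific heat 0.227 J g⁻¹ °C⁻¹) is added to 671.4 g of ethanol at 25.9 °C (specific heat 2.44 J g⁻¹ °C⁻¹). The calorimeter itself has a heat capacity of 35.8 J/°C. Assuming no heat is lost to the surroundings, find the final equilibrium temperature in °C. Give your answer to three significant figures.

Heat lost by tin = heat gained by ethanol + calorimeter.
(229.4)(0.227)(181.4 − T) = [(671.4)(2.44) + 35.8](T − 25.9)
52.0738 (181.4 − T) = 1674.016 (T − 25.9)
9446.2 − 52.0738 T = 1674.016 T − 43357
52803.2 = 1726.0898 T
T = 30.59 °C

T_f = 30.6 °C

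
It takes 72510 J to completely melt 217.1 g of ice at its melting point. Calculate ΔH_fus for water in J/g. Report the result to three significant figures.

ΔH_fus = 334 J/g

ΔH_fus = q / m = 72510 / 217.1 = 334 J/g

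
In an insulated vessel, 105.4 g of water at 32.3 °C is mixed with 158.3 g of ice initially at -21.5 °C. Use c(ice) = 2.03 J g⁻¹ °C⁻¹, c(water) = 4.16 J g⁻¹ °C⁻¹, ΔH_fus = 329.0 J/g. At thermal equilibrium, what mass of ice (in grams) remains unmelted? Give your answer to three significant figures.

Heat to warm all ice to 0 °C: 158.3×2.03×21.5 = 6909.0 J
Heat released by water cooling to 0 °C: 105.4×4.16×32.3 = 14162 J
14162 J < 6909.0 + 158.3×329.0 = 58989.7 J, so not all ice melts; final T = 0 °C.
Heat left for melting: 14162 − 6909.0 = 7253.0 J
Mass melted = 7253.0 / 329.0 = 22.05 g
Ice remaining = 158.3 − 22.05 = 136.25 g

m_ice remaining = 136 g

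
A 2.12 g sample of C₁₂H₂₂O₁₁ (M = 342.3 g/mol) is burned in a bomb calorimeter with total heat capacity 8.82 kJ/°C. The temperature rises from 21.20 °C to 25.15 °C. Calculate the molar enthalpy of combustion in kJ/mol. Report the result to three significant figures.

ΔH = -5630 kJ/mol

ΔT = 25.15 − 21.20 = 3.95 °C
q_cal = C_cal × ΔT = 8.82 × 3.95 = 34.839 kJ
n = 2.12 / 342.3 = 0.006193 mol
q_rxn = −q_cal = -34.839 kJ
ΔH = -34.839 / 0.006193 = -5626 kJ/mol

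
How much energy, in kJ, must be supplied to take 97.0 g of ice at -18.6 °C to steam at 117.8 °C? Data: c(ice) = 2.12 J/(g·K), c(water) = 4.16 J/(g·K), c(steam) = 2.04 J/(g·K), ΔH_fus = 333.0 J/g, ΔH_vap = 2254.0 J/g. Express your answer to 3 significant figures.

q = 299 kJ

q1 (heat ice -18.6→0.0 °C): 97.0 × 2.12 × 18.6 = 3825 J
q2 (melt at 0 °C): 97.0 × 333.0 = 32301 J
q3 (heat water 0.0→100.0 °C): 97.0 × 4.16 × 100.0 = 40352 J
q4 (vaporize at 100 °C): 97.0 × 2254.0 = 218638 J
q5 (heat steam 100.0→117.8 °C): 97.0 × 2.04 × 17.8 = 3522 J
Total: 3825 + 32301 + 40352 + 218638 + 3522 = 298638 J = 299 kJ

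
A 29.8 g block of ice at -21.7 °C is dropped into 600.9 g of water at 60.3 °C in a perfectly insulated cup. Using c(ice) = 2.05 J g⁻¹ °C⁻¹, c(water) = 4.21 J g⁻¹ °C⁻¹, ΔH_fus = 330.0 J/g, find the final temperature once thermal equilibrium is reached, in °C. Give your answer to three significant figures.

T_f = 53.2 °C

Heat to bring ice to 0 °C and melt it: q₁ = 29.8×2.05×21.7 + 29.8×330.0 = 11160 J
Heat the water can supply cooling to 0 °C: 600.9×4.21×60.3 = 152546 J > q₁, so all ice melts.
Energy balance: 600.9×4.21×(60.3 − T) = 11160 + 29.8×4.21×(T − 0)
2529.789(60.3 − T) = 11160 + 125.458 T
152546 − 11160 = 2655.247 T
T = 141386 / 2655.247 = 53.248 °C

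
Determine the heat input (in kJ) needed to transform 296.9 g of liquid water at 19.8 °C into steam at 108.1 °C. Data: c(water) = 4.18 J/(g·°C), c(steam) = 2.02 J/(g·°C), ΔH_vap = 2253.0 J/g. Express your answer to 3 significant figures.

q = 773 kJ

q1 (heat water 19.8→100.0 °C): 296.9 × 4.18 × 80.2 = 99532 J
q2 (vaporize at 100 °C): 296.9 × 2253.0 = 668916 J
q3 (heat steam 100.0→108.1 °C): 296.9 × 2.02 × 8.1 = 4858 J
Total: 99532 + 668916 + 4858 = 773306 J = 773 kJ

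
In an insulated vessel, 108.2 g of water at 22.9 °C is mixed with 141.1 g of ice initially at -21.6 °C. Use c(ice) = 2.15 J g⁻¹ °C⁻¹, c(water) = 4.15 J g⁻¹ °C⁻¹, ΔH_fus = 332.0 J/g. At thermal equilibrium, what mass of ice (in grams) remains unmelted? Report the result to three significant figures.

Heat to warm all ice to 0 °C: 141.1×2.15×21.6 = 6552.7 J
Heat released by water cooling to 0 °C: 108.2×4.15×22.9 = 10283 J
10283 J < 6552.7 + 141.1×332.0 = 53397.9 J, so not all ice melts; final T = 0 °C.
Heat left for melting: 10283 − 6552.7 = 3730.3 J
Mass melted = 3730.3 / 332.0 = 11.24 g
Ice remaining = 141.1 − 11.24 = 129.86 g

m_ice remaining = 130 g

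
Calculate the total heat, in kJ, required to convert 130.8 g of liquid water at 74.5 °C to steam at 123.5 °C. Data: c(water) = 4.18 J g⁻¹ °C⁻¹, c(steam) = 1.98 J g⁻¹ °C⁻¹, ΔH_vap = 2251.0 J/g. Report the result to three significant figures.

q = 314 kJ

q1 (heat water 74.5→100.0 °C): 130.8 × 4.18 × 25.5 = 13942 J
q2 (vaporize at 100 °C): 130.8 × 2251.0 = 294431 J
q3 (heat steam 100.0→123.5 °C): 130.8 × 1.98 × 23.5 = 6086 J
Total: 13942 + 294431 + 6086 = 314459 J = 314 kJ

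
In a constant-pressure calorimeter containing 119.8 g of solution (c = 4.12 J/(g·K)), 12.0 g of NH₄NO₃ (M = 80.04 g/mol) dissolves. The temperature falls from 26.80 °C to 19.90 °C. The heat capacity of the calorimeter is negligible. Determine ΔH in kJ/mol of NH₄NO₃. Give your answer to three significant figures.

|ΔT| = |19.90 − 26.80| = 6.90 °C
|q_surr| = (119.8 × 4.12) × 6.90 = 493.576 × 6.90 = 3406 J
n(NH₄NO₃) = 12.0 / 80.04 = 0.1499 mol
Temperature fell, so q_rxn = +|q_surr| = 3.406 kJ
ΔH = q_rxn / n = 22.72 kJ/mol

ΔH = 22.7 kJ/mol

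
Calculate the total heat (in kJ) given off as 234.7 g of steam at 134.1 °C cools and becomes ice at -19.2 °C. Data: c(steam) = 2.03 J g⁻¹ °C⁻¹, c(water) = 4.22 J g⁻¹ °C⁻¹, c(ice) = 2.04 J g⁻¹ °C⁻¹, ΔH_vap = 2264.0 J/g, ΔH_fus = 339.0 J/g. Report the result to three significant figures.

q1 (cool steam 134.1→100 °C): 234.7 × 2.03 × 34.1 = 16247 J
q2 (condense at 100 °C): 234.7 × 2264.0 = 531361 J
q3 (cool water 100→0 °C): 234.7 × 4.22 × 100.0 = 99043 J
q4 (freeze at 0 °C): 234.7 × 339.0 = 79563 J
q5 (cool ice 0→-19.2 °C): 234.7 × 2.04 × 19.2 = 9193 J
Total: 16247 + 531361 + 99043 + 79563 + 9193 = 735407 J = 735 kJ

q = 735 kJ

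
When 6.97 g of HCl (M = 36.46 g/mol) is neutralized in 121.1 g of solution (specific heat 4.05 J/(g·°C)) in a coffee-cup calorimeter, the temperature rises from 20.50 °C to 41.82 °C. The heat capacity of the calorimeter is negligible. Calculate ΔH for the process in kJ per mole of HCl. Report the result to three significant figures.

ΔH = -54.7 kJ/mol

|ΔT| = |41.82 − 20.50| = 21.32 °C
|q_surr| = (121.1 × 4.05) × 21.32 = 490.455 × 21.32 = 10460 J
n(HCl) = 6.97 / 36.46 = 0.1912 mol
Temperature rose, so q_rxn = −|q_surr| = -10.46 kJ
ΔH = q_rxn / n = -54.71 kJ/mol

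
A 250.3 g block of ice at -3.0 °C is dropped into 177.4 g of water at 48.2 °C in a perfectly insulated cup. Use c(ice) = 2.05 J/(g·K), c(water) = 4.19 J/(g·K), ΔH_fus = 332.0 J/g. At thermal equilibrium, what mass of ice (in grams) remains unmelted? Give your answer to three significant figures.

Heat to warm all ice to 0 °C: 250.3×2.05×3.0 = 1539.3 J
Heat released by water cooling to 0 °C: 177.4×4.19×48.2 = 35827 J
35827 J < 1539.3 + 250.3×332.0 = 84638.9 J, so not all ice melts; final T = 0 °C.
Heat left for melting: 35827 − 1539.3 = 34287.7 J
Mass melted = 34287.7 / 332.0 = 103.3 g
Ice remaining = 250.3 − 103.3 = 147.0 g

m_ice remaining = 147 g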